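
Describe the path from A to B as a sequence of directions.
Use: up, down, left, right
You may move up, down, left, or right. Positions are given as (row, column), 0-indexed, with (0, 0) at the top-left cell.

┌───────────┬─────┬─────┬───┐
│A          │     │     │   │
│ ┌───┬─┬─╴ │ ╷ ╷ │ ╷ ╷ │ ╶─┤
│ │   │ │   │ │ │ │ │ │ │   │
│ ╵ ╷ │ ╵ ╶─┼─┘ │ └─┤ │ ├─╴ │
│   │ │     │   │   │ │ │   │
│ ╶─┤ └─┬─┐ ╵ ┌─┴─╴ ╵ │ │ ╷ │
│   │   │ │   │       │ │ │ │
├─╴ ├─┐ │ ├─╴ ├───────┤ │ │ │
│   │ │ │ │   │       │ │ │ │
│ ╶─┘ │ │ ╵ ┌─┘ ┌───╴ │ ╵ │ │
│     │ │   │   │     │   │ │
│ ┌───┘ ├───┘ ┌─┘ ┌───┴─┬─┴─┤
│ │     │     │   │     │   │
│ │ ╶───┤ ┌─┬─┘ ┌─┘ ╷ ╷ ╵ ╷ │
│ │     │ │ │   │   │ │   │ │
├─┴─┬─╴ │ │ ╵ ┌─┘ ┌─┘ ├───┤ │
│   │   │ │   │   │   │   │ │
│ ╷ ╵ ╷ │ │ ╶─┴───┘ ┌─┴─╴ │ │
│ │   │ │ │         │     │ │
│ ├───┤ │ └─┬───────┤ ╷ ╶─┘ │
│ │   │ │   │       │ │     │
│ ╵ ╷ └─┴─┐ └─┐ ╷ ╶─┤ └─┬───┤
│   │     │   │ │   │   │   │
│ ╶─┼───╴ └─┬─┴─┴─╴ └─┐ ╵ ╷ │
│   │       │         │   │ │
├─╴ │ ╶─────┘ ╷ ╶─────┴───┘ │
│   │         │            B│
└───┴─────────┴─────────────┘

Finding the path and converting it to directions:
Path through cells: (0,0) → (1,0) → (2,0) → (2,1) → (1,1) → (1,2) → (2,2) → (3,2) → (3,3) → (4,3) → (5,3) → (6,3) → (6,2) → (6,1) → (7,1) → (7,2) → (7,3) → (8,3) → (8,2) → (9,2) → (9,1) → (8,1) → (8,0) → (9,0) → (10,0) → (11,0) → (11,1) → (10,1) → (10,2) → (11,2) → (11,3) → (11,4) → (12,4) → (12,3) → (12,2) → (13,2) → (13,3) → (13,4) → (13,5) → (13,6) → (12,6) → (12,7) → (13,7) → (13,8) → (13,9) → (13,10) → (13,11) → (13,12) → (13,13)
Directions: down, down, right, up, right, down, down, right, down, down, down, left, left, down, right, right, down, left, down, left, up, left, down, down, down, right, up, right, down, right, right, down, left, left, down, right, right, right, right, up, right, down, right, right, right, right, right, right

Solution:

┌───────────┬─────┬─────┬───┐
│A          │     │     │   │
│ ┌───┬─┬─╴ │ ╷ ╷ │ ╷ ╷ │ ╶─┤
│↓│↱ ↓│ │   │ │ │ │ │ │ │   │
│ ╵ ╷ │ ╵ ╶─┼─┘ │ └─┤ │ ├─╴ │
│↳ ↑│↓│     │   │   │ │ │   │
│ ╶─┤ └─┬─┐ ╵ ┌─┴─╴ ╵ │ │ ╷ │
│   │↳ ↓│ │   │       │ │ │ │
├─╴ ├─┐ │ ├─╴ ├───────┤ │ │ │
│   │ │↓│ │   │       │ │ │ │
│ ╶─┘ │ │ ╵ ┌─┘ ┌───╴ │ ╵ │ │
│     │↓│   │   │     │   │ │
│ ┌───┘ ├───┘ ┌─┘ ┌───┴─┬─┴─┤
│ │↓ ← ↲│     │   │     │   │
│ │ ╶───┤ ┌─┬─┘ ┌─┘ ╷ ╷ ╵ ╷ │
│ │↳ → ↓│ │ │   │   │ │   │ │
├─┴─┬─╴ │ │ ╵ ┌─┘ ┌─┘ ├───┤ │
│↓ ↰│↓ ↲│ │   │   │   │   │ │
│ ╷ ╵ ╷ │ │ ╶─┴───┘ ┌─┴─╴ │ │
│↓│↑ ↲│ │ │         │     │ │
│ ├───┤ │ └─┬───────┤ ╷ ╶─┘ │
│↓│↱ ↓│ │   │       │ │     │
│ ╵ ╷ └─┴─┐ └─┐ ╷ ╶─┤ └─┬───┤
│↳ ↑│↳ → ↓│   │ │   │   │   │
│ ╶─┼───╴ └─┬─┴─┴─╴ └─┐ ╵ ╷ │
│   │↓ ← ↲  │↱ ↓      │   │ │
├─╴ │ ╶─────┘ ╷ ╶─────┴───┘ │
│   │↳ → → → ↑│↳ → → → → → B│
└───┴─────────┴─────────────┘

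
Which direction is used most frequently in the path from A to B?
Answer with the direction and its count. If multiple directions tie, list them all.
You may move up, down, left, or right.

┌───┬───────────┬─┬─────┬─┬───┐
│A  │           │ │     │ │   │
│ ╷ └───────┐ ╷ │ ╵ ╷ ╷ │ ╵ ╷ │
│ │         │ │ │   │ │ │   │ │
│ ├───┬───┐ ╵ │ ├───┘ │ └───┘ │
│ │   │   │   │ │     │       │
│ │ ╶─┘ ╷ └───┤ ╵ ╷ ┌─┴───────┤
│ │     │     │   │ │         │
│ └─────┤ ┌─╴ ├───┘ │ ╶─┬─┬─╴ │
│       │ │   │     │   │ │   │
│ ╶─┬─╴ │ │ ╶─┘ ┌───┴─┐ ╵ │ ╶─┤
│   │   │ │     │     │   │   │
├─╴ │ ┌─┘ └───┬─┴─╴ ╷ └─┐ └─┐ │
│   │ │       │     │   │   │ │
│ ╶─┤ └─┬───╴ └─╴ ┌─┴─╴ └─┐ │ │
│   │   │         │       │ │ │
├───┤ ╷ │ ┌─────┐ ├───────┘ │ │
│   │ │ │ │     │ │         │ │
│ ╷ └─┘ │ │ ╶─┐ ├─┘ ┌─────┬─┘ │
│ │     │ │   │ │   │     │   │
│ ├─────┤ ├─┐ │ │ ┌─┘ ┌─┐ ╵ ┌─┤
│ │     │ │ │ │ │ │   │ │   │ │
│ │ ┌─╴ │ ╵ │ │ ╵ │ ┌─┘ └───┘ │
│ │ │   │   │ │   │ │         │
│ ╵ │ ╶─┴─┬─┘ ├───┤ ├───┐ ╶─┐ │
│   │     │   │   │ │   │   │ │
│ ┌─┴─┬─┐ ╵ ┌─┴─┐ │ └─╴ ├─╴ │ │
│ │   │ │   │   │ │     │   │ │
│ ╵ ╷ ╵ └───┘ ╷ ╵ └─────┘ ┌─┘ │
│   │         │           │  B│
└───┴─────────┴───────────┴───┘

Directions: down, down, down, down, right, right, right, down, left, down, down, right, down, down, left, left, up, left, down, down, down, down, down, down, right, up, right, down, right, right, right, right, up, right, down, right, right, right, right, right, up, right, up, left, up, right, right, down, down, down
Counts: {'down': 20, 'right': 19, 'left': 5, 'up': 6}
Most common: down (20 times)

Solution:

┌───┬───────────┬─┬─────┬─┬───┐
│A  │           │ │     │ │   │
│ ╷ └───────┐ ╷ │ ╵ ╷ ╷ │ ╵ ╷ │
│↓│         │ │ │   │ │ │   │ │
│ ├───┬───┐ ╵ │ ├───┘ │ └───┘ │
│↓│   │   │   │ │     │       │
│ │ ╶─┘ ╷ └───┤ ╵ ╷ ┌─┴───────┤
│↓│     │     │   │ │         │
│ └─────┤ ┌─╴ ├───┘ │ ╶─┬─┬─╴ │
│↳ → → ↓│ │   │     │   │ │   │
│ ╶─┬─╴ │ │ ╶─┘ ┌───┴─┐ ╵ │ ╶─┤
│   │↓ ↲│ │     │     │   │   │
├─╴ │ ┌─┘ └───┬─┴─╴ ╷ └─┐ └─┐ │
│   │↓│       │     │   │   │ │
│ ╶─┤ └─┬───╴ └─╴ ┌─┴─╴ └─┐ │ │
│   │↳ ↓│         │       │ │ │
├───┤ ╷ │ ┌─────┐ ├───────┘ │ │
│↓ ↰│ │↓│ │     │ │         │ │
│ ╷ └─┘ │ │ ╶─┐ ├─┘ ┌─────┬─┘ │
│↓│↑ ← ↲│ │   │ │   │     │   │
│ ├─────┤ ├─┐ │ │ ┌─┘ ┌─┐ ╵ ┌─┤
│↓│     │ │ │ │ │ │   │ │   │ │
│ │ ┌─╴ │ ╵ │ │ ╵ │ ┌─┘ └───┘ │
│↓│ │   │   │ │   │ │    ↱ → ↓│
│ ╵ │ ╶─┴─┬─┘ ├───┤ ├───┐ ╶─┐ │
│↓  │     │   │   │ │   │↑ ↰│↓│
│ ┌─┴─┬─┐ ╵ ┌─┴─┐ │ └─╴ ├─╴ │ │
│↓│↱ ↓│ │   │↱ ↓│ │     │↱ ↑│↓│
│ ╵ ╷ ╵ └───┘ ╷ ╵ └─────┘ ┌─┘ │
│↳ ↑│↳ → → → ↑│↳ → → → → ↑│  B│
└───┴─────────┴───────────┴───┘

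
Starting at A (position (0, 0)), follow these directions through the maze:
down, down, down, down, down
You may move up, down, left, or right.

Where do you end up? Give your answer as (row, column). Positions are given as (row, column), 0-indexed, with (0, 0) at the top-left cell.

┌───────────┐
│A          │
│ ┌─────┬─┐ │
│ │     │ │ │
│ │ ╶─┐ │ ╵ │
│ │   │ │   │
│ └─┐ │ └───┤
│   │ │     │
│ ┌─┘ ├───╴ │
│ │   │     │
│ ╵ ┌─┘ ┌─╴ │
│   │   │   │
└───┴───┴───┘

Following directions step by step:
Start: (0, 0)
  down: (0, 0) → (1, 0)
  down: (1, 0) → (2, 0)
  down: (2, 0) → (3, 0)
  down: (3, 0) → (4, 0)
  down: (4, 0) → (5, 0)
Final position: (5, 0)

Path taken:

┌───────────┐
│A          │
│ ┌─────┬─┐ │
│↓│     │ │ │
│ │ ╶─┐ │ ╵ │
│↓│   │ │   │
│ └─┐ │ └───┤
│↓  │ │     │
│ ┌─┘ ├───╴ │
│↓│   │     │
│ ╵ ┌─┘ ┌─╴ │
│B  │   │   │
└───┴───┴───┘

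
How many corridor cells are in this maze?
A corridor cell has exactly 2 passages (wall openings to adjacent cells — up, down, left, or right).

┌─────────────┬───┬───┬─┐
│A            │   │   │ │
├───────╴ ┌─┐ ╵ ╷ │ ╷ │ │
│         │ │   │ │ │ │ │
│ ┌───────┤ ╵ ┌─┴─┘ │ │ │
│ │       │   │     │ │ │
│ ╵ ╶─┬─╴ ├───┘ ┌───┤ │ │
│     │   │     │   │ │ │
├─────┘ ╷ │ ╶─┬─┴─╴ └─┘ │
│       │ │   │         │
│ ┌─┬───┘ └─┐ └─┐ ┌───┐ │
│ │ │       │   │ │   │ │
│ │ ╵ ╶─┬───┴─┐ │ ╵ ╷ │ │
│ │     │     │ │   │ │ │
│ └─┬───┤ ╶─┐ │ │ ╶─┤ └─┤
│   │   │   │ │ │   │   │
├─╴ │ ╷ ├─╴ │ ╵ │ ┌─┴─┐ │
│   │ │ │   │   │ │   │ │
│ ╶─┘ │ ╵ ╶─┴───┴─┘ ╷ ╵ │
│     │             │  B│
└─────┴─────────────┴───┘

Counting cells with exactly 2 passages:
Total corridor cells: 94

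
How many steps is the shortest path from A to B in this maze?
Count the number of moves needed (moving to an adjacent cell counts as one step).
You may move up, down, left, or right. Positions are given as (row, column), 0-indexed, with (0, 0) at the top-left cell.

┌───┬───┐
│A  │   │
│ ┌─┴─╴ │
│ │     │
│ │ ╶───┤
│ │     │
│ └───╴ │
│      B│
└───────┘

Using BFS to find shortest path:
Start: (0, 0), End: (3, 3)
Path found:
(0,0) → (1,0) → (2,0) → (3,0) → (3,1) → (3,2) → (3,3)
Number of steps: 6

Solution:

┌───┬───┐
│A  │   │
│ ┌─┴─╴ │
│↓│     │
│ │ ╶───┤
│↓│     │
│ └───╴ │
│↳ → → B│
└───────┘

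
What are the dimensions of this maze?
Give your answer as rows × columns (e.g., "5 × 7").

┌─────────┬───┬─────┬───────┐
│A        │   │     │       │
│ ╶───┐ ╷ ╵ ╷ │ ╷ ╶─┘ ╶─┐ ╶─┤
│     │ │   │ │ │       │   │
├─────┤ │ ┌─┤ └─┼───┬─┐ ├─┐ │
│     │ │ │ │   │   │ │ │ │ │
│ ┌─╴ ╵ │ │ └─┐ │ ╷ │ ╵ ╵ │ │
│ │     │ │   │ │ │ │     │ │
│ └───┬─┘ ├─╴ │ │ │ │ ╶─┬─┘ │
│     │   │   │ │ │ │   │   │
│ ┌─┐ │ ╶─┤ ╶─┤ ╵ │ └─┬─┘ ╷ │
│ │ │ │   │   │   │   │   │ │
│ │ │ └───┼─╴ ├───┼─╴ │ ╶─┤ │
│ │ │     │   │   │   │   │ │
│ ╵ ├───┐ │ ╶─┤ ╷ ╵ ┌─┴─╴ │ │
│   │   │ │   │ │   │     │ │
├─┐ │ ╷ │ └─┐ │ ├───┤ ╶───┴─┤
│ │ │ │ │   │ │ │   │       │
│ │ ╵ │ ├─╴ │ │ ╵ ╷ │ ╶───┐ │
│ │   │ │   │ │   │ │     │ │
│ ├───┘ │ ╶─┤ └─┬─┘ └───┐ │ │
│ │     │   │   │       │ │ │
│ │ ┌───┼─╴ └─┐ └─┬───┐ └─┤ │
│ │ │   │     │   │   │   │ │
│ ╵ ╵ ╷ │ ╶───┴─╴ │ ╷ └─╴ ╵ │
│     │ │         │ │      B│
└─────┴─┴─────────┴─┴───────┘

Counting the maze dimensions:
Rows (vertical): 13
Columns (horizontal): 14
Dimensions: 13 × 14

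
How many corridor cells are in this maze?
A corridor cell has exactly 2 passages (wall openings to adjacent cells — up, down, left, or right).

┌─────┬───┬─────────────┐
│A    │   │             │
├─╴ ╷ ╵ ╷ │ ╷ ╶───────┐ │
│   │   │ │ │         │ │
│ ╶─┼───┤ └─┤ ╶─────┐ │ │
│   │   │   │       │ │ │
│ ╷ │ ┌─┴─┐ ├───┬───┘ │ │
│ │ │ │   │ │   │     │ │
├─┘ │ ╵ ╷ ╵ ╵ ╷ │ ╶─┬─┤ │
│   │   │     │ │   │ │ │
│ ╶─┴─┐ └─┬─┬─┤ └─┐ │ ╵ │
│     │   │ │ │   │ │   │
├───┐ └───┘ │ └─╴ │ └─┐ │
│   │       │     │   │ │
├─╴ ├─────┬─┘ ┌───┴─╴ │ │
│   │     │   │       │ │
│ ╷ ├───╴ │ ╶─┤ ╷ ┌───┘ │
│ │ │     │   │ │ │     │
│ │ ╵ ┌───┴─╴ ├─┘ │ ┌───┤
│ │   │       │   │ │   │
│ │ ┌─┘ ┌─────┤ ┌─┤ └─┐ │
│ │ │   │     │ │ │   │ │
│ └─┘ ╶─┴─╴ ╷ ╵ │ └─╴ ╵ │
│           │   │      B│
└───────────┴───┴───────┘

Counting cells with exactly 2 passages:
Total corridor cells: 114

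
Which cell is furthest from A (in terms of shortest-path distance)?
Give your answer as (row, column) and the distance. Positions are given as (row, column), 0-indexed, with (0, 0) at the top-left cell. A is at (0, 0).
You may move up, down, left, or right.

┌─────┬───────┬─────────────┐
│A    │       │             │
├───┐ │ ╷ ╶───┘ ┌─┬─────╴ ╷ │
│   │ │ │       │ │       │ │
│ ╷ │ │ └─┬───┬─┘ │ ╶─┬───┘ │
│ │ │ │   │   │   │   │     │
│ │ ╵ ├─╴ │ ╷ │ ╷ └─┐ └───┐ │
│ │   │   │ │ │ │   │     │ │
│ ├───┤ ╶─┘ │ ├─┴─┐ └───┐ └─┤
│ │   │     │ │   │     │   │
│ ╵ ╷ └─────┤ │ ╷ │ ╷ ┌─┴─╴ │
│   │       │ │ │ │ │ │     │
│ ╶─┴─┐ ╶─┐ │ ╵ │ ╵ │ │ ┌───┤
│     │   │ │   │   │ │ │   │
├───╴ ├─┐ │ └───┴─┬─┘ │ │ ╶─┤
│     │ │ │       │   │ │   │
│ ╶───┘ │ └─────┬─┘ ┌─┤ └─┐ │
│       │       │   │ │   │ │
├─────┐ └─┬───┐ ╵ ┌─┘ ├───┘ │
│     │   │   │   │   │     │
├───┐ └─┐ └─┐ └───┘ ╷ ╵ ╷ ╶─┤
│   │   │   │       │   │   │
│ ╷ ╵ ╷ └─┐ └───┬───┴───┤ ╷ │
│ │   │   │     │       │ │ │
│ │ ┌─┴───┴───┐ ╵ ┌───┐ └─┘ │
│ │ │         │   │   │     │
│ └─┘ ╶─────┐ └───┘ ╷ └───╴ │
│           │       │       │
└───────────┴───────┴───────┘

Computing BFS distances from A to all cells:
Furthest cell: (8, 12)
Distance: 88 steps

Path from A to the furthest cell:

┌─────┬───────┬─────────────┐
│A → ↓│↱ ↓    │↱ → → → → ↓  │
├───┐ │ ╷ ╶───┘ ┌─┬─────╴ ╷ │
│↓ ↰│↓│↑│↳ → → ↑│ │↓ ← ← ↲│ │
│ ╷ │ │ └─┬───┬─┘ │ ╶─┬───┘ │
│↓│↑│↓│↑ ↰│↓ ↰│   │↳ ↓│     │
│ │ ╵ ├─╴ │ ╷ │ ╷ └─┐ └───┐ │
│↓│↑ ↲│↱ ↑│↓│↑│ │   │↳ → ↓│ │
│ ├───┤ ╶─┘ │ ├─┴─┐ └───┐ └─┤
│↓│↱ ↓│↑ ← ↲│↑│↓ ↰│↓ ↰  │↳ ↓│
│ ╵ ╷ └─────┤ │ ╷ │ ╷ ┌─┴─╴ │
│↳ ↑│↳ ↓    │↑│↓│↑│↓│↑│↓ ← ↲│
│ ╶─┴─┐ ╶─┐ │ ╵ │ ╵ │ │ ┌───┤
│     │↳ ↓│ │↑ ↲│↑ ↲│↑│↓│   │
├───╴ ├─┐ │ └───┴─┬─┘ │ │ ╶─┤
│     │ │↓│       │↱ ↑│↓│   │
│ ╶───┘ │ └─────┬─┘ ┌─┤ └─┐ │
│       │↳ → → ↓│↱ ↑│ │↳ B│ │
├─────┐ └─┬───┐ ╵ ┌─┘ ├───┘ │
│     │   │   │↳ ↑│   │     │
├───┐ └─┐ └─┐ └───┘ ╷ ╵ ╷ ╶─┤
│   │   │   │       │   │   │
│ ╷ ╵ ╷ └─┐ └───┬───┴───┤ ╷ │
│ │   │   │     │       │ │ │
│ │ ┌─┴───┴───┐ ╵ ┌───┐ └─┘ │
│ │ │         │   │   │     │
│ └─┘ ╶─────┐ └───┘ ╷ └───╴ │
│           │       │       │
└───────────┴───────┴───────┘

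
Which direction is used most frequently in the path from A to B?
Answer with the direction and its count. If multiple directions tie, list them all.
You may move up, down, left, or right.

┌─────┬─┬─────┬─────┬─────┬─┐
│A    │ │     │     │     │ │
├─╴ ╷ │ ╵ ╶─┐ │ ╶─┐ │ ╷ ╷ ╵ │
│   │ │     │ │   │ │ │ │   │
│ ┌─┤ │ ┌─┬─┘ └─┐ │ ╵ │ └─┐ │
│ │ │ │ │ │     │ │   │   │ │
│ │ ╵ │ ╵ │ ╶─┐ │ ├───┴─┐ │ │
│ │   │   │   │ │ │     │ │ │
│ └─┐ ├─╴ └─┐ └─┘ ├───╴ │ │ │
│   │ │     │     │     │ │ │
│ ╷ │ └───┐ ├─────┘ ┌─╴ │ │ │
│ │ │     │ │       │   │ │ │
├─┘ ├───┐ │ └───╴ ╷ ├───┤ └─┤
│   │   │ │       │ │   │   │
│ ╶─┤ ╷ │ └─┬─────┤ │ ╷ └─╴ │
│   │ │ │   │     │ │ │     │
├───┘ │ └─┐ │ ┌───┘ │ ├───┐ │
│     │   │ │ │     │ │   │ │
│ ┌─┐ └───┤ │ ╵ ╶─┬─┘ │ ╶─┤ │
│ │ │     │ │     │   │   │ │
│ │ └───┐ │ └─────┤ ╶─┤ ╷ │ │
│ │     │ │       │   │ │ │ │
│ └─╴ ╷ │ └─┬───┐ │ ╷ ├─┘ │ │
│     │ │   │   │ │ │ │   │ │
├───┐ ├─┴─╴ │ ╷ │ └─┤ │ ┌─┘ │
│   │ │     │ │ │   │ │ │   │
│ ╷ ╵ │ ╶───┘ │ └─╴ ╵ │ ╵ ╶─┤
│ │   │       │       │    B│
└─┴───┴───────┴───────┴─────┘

Directions: right, right, down, down, down, down, down, right, right, down, down, right, down, down, down, right, right, right, down, down, right, down, right, up, up, up, left, up, right, up, up, up, right, down, right, right, down, down, down, down, down, left, down, right
Counts: {'right': 15, 'down': 20, 'up': 7, 'left': 2}
Most common: down (20 times)

Solution:

┌─────┬─┬─────┬─────┬─────┬─┐
│A → ↓│ │     │     │     │ │
├─╴ ╷ │ ╵ ╶─┐ │ ╶─┐ │ ╷ ╷ ╵ │
│   │↓│     │ │   │ │ │ │   │
│ ┌─┤ │ ┌─┬─┘ └─┐ │ ╵ │ └─┐ │
│ │ │↓│ │ │     │ │   │   │ │
│ │ ╵ │ ╵ │ ╶─┐ │ ├───┴─┐ │ │
│ │  ↓│   │   │ │ │     │ │ │
│ └─┐ ├─╴ └─┐ └─┘ ├───╴ │ │ │
│   │↓│     │     │     │ │ │
│ ╷ │ └───┐ ├─────┘ ┌─╴ │ │ │
│ │ │↳ → ↓│ │       │   │ │ │
├─┘ ├───┐ │ └───╴ ╷ ├───┤ └─┤
│   │   │↓│       │ │↱ ↓│   │
│ ╶─┤ ╷ │ └─┬─────┤ │ ╷ └─╴ │
│   │ │ │↳ ↓│     │ │↑│↳ → ↓│
├───┘ │ └─┐ │ ┌───┘ │ ├───┐ │
│     │   │↓│ │     │↑│   │↓│
│ ┌─┐ └───┤ │ ╵ ╶─┬─┘ │ ╶─┤ │
│ │ │     │↓│     │↱ ↑│   │↓│
│ │ └───┐ │ └─────┤ ╶─┤ ╷ │ │
│ │     │ │↳ → → ↓│↑ ↰│ │ │↓│
│ └─╴ ╷ │ └─┬───┐ │ ╷ ├─┘ │ │
│     │ │   │   │↓│ │↑│   │↓│
├───┐ ├─┴─╴ │ ╷ │ └─┤ │ ┌─┘ │
│   │ │     │ │ │↳ ↓│↑│ │↓ ↲│
│ ╷ ╵ │ ╶───┘ │ └─╴ ╵ │ ╵ ╶─┤
│ │   │       │    ↳ ↑│  ↳ B│
└─┴───┴───────┴───────┴─────┘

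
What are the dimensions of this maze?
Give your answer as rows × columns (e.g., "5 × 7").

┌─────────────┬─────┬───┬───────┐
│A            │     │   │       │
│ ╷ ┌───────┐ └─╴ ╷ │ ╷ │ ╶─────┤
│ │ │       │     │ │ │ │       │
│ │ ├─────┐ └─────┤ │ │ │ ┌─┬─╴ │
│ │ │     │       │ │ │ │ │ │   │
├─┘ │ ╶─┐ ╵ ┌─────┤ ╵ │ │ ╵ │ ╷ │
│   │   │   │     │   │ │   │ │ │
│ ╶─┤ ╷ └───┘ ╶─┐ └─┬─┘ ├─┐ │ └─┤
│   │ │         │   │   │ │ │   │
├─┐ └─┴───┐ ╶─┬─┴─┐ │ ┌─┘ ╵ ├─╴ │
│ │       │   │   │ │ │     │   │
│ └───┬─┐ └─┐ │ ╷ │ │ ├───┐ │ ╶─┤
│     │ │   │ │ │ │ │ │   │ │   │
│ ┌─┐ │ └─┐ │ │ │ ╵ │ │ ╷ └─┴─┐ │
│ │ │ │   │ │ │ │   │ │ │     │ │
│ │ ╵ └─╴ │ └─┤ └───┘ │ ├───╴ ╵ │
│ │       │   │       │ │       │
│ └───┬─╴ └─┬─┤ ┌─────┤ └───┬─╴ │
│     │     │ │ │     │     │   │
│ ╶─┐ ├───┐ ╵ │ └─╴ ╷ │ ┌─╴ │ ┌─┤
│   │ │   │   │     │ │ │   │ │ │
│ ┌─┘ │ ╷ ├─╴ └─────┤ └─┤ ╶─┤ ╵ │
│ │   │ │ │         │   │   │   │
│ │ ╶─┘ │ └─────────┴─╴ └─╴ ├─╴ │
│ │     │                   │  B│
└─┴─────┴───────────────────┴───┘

Counting the maze dimensions:
Rows (vertical): 13
Columns (horizontal): 16
Dimensions: 13 × 16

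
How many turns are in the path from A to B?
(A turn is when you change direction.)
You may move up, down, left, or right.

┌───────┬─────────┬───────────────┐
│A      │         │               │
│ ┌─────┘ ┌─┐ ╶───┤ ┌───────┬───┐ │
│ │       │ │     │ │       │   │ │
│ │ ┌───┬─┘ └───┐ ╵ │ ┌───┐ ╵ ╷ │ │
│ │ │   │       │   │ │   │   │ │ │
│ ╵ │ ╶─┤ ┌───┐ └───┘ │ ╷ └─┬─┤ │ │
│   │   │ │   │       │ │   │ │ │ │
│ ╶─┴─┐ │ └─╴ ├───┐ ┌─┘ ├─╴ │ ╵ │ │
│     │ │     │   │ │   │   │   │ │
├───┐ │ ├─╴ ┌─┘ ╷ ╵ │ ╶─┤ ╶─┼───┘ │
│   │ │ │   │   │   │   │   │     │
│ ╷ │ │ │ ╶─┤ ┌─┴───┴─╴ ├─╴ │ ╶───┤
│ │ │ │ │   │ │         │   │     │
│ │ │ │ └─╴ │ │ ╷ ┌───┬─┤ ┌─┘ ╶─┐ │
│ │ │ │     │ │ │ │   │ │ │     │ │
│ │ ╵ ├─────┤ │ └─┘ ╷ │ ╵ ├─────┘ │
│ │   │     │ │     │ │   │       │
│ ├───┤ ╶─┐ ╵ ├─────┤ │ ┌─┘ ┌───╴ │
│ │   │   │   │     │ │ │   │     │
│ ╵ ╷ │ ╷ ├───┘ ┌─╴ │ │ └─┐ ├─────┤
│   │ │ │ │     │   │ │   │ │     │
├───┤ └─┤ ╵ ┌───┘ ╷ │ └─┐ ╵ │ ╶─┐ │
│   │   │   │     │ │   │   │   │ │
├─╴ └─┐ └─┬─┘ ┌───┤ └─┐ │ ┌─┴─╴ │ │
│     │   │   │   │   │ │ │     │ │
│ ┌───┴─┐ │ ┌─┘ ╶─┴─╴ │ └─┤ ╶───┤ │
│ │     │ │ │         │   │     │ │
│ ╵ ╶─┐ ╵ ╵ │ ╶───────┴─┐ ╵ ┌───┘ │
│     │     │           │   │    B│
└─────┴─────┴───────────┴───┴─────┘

Directions: down, down, down, right, up, up, right, right, right, up, right, right, down, right, right, down, right, up, up, right, right, right, right, right, right, right, down, down, down, down, down, left, left, down, right, right, down, down, left, left, left, down, down, down, left, up, left, up, up, right, up, up, right, up, left, up, right, up, left, up, left, down, down, left, down, right, down, left, left, left, left, down, down, right, right, up, right, down, down, down, down, right, down, down, right, down, right, up, up, right, right, up, left, up, right, right, down, down, down, down
Number of turns: 56

Solution:

┌───────┬─────────┬───────────────┐
│A      │↱ → ↓    │↱ → → → → → → ↓│
│ ┌─────┘ ┌─┐ ╶───┤ ┌───────┬───┐ │
│↓│↱ → → ↑│ │↳ → ↓│↑│       │   │↓│
│ │ ┌───┬─┘ └───┐ ╵ │ ┌───┐ ╵ ╷ │ │
│↓│↑│   │       │↳ ↑│ │↓ ↰│   │ │↓│
│ ╵ │ ╶─┤ ┌───┐ └───┘ │ ╷ └─┬─┤ │ │
│↳ ↑│   │ │   │       │↓│↑ ↰│ │ │↓│
│ ╶─┴─┐ │ └─╴ ├───┐ ┌─┘ ├─╴ │ ╵ │ │
│     │ │     │   │ │↓ ↲│↱ ↑│   │↓│
├───┐ │ ├─╴ ┌─┘ ╷ ╵ │ ╶─┤ ╶─┼───┘ │
│   │ │ │   │   │   │↳ ↓│↑ ↰│↓ ← ↲│
│ ╷ │ │ │ ╶─┤ ┌─┴───┴─╴ ├─╴ │ ╶───┤
│ │ │ │ │   │ │↓ ← ← ← ↲│↱ ↑│↳ → ↓│
│ │ │ │ └─╴ │ │ ╷ ┌───┬─┤ ┌─┘ ╶─┐ │
│ │ │ │     │ │↓│ │↱ ↓│ │↑│     │↓│
│ │ ╵ ├─────┤ │ └─┘ ╷ │ ╵ ├─────┘ │
│ │   │     │ │↳ → ↑│↓│↱ ↑│↓ ← ← ↲│
│ ├───┤ ╶─┐ ╵ ├─────┤ │ ┌─┘ ┌───╴ │
│ │   │   │   │     │↓│↑│  ↓│     │
│ ╵ ╷ │ ╷ ├───┘ ┌─╴ │ │ └─┐ ├─────┤
│   │ │ │ │     │   │↓│↑ ↰│↓│↱ → ↓│
├───┤ └─┤ ╵ ┌───┘ ╷ │ └─┐ ╵ │ ╶─┐ │
│   │   │   │     │ │↳ ↓│↑ ↲│↑ ↰│↓│
├─╴ └─┐ └─┬─┘ ┌───┤ └─┐ │ ┌─┴─╴ │ │
│     │   │   │   │   │↓│ │↱ → ↑│↓│
│ ┌───┴─┐ │ ┌─┘ ╶─┴─╴ │ └─┤ ╶───┤ │
│ │     │ │ │         │↳ ↓│↑    │↓│
│ ╵ ╶─┐ ╵ ╵ │ ╶───────┴─┐ ╵ ┌───┘ │
│     │     │           │↳ ↑│    B│
└─────┴─────┴───────────┴───┴─────┘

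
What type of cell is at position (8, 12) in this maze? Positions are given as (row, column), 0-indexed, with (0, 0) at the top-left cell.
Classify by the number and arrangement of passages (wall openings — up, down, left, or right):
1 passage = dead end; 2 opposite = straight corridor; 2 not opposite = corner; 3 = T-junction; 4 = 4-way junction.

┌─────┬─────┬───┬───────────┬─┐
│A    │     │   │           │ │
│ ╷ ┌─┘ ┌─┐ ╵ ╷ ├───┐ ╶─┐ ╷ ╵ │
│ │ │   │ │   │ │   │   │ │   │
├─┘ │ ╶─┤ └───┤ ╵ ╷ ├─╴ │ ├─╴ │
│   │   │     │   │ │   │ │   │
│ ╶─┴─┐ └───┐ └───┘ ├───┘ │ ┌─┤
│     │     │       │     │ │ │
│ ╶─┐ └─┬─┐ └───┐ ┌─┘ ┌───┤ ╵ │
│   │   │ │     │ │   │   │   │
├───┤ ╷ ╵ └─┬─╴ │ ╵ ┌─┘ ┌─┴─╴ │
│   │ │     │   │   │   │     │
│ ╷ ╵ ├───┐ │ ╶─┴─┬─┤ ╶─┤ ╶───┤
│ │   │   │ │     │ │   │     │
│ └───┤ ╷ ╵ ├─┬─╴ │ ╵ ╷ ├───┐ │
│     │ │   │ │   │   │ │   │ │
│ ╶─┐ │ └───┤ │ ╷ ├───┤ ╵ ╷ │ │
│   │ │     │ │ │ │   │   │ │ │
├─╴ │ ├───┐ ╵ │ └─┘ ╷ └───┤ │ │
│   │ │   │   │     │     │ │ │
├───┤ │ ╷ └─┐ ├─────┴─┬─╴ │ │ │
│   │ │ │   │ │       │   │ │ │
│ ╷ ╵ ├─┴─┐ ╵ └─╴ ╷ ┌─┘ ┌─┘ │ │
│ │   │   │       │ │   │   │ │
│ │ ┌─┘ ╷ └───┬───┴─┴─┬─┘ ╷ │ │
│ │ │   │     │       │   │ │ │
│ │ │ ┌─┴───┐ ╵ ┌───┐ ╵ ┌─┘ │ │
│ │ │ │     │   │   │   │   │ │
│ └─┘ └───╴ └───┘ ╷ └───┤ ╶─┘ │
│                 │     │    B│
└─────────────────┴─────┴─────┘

Checking cell at (8, 12):
Number of passages: 2
Cell type: corner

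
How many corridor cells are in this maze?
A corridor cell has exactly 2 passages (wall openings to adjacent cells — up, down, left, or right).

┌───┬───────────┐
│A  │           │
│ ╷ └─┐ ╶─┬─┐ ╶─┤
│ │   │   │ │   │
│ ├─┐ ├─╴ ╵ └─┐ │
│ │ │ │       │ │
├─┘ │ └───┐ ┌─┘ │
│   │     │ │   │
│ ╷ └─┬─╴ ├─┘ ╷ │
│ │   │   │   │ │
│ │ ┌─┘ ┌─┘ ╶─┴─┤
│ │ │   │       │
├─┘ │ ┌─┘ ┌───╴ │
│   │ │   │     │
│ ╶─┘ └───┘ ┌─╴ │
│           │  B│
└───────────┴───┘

Counting cells with exactly 2 passages:
Total corridor cells: 41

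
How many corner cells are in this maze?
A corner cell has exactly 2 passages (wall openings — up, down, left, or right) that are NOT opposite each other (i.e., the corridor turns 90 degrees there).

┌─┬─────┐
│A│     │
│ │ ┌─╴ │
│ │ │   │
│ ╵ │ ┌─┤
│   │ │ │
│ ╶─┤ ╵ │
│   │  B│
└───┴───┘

Counting corner cells (2 non-opposite passages):
Total corners: 8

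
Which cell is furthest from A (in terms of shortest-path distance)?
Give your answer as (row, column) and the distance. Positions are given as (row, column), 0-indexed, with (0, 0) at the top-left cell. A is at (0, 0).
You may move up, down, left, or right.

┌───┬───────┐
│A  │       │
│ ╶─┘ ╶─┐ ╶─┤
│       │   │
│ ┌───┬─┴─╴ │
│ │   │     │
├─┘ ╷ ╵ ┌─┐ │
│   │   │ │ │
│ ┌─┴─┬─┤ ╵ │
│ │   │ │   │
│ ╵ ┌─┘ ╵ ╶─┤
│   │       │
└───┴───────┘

Computing BFS distances from A to all cells:
Furthest cell: (4, 2)
Distance: 22 steps

Path from A to the furthest cell:

┌───┬───────┐
│A  │↱ → ↓  │
│ ╶─┘ ╶─┐ ╶─┤
│↳ → ↑  │↳ ↓│
│ ┌───┬─┴─╴ │
│ │↓ ↰│↓ ← ↲│
├─┘ ╷ ╵ ┌─┐ │
│↓ ↲│↑ ↲│ │ │
│ ┌─┴─┬─┤ ╵ │
│↓│↱ B│ │   │
│ ╵ ┌─┘ ╵ ╶─┤
│↳ ↑│       │
└───┴───────┘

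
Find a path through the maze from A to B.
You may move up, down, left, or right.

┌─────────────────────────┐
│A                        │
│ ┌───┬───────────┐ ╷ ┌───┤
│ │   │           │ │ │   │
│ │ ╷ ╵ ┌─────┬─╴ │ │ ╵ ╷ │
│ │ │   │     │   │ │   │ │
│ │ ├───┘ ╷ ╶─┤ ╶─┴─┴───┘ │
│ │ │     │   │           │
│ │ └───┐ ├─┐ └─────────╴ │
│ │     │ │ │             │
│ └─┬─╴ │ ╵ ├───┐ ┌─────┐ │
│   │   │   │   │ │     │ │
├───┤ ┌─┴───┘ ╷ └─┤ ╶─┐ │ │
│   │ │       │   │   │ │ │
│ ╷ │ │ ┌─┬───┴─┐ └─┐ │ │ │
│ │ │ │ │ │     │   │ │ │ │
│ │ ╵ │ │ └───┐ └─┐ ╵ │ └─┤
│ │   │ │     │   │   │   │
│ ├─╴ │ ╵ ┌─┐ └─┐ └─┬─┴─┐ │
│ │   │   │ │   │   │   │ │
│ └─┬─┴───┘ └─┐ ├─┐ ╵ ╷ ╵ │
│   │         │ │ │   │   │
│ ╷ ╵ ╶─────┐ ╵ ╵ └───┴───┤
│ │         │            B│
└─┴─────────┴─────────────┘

Finding the shortest path through the maze:
Path length: 67 steps
Directions: right → right → right → right → right → right → right → right → right → right → down → down → right → up → right → down → down → left → left → left → left → left → up → right → up → left → left → left → left → left → down → left → up → left → down → down → down → right → right → down → left → down → down → down → left → up → up → left → down → down → down → down → right → down → right → up → right → right → right → right → down → right → right → right → right → right → right

Solution:

┌─────────────────────────┐
│A → → → → → → → → → ↓    │
│ ┌───┬───────────┐ ╷ ┌───┤
│ │↓ ↰│↓ ← ← ← ← ↰│ │↓│↱ ↓│
│ │ ╷ ╵ ┌─────┬─╴ │ │ ╵ ╷ │
│ │↓│↑ ↲│     │↱ ↑│ │↳ ↑│↓│
│ │ ├───┘ ╷ ╶─┤ ╶─┴─┴───┘ │
│ │↓│     │   │↑ ← ← ← ← ↲│
│ │ └───┐ ├─┐ └─────────╴ │
│ │↳ → ↓│ │ │             │
│ └─┬─╴ │ ╵ ├───┐ ┌─────┐ │
│   │↓ ↲│   │   │ │     │ │
├───┤ ┌─┴───┘ ╷ └─┤ ╶─┐ │ │
│↓ ↰│↓│       │   │   │ │ │
│ ╷ │ │ ┌─┬───┴─┐ └─┐ │ │ │
│↓│↑│↓│ │ │     │   │ │ │ │
│ │ ╵ │ │ └───┐ └─┐ ╵ │ └─┤
│↓│↑ ↲│ │     │   │   │   │
│ ├─╴ │ ╵ ┌─┐ └─┐ └─┬─┴─┐ │
│↓│   │   │ │   │   │   │ │
│ └─┬─┴───┘ └─┐ ├─┐ ╵ ╷ ╵ │
│↳ ↓│↱ → → → ↓│ │ │   │   │
│ ╷ ╵ ╶─────┐ ╵ ╵ └───┴───┤
│ │↳ ↑      │↳ → → → → → B│
└─┴─────────┴─────────────┘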